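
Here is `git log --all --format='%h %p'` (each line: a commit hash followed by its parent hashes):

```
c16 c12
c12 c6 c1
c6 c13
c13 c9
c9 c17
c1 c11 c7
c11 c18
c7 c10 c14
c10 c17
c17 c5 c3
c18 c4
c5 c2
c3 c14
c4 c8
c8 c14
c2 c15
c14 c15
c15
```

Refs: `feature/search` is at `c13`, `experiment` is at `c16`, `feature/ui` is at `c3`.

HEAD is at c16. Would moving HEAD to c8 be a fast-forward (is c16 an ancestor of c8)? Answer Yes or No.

A fast-forward from c16 to c8 is possible iff c16 is an ancestor of c8.
Ancestors of c8: {c14, c15, c8}.
c16 is not among them, so fast-forward is not possible.

No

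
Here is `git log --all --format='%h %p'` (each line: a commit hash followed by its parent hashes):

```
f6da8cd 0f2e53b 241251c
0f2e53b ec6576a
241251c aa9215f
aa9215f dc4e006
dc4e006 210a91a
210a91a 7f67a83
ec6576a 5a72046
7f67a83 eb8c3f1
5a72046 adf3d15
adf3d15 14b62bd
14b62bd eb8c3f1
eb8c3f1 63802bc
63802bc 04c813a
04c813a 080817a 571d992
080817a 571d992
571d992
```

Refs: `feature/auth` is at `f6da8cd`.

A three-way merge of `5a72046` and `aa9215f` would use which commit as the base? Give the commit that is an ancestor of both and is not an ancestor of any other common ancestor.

eb8c3f1

Ancestors of 5a72046: {04c813a, 080817a, 14b62bd, 571d992, 5a72046, 63802bc, adf3d15, eb8c3f1}.
Ancestors of aa9215f: {04c813a, 080817a, 210a91a, 571d992, 63802bc, 7f67a83, aa9215f, dc4e006, eb8c3f1}.
Common ancestors: {04c813a, 080817a, 571d992, 63802bc, eb8c3f1}.
Among these, eb8c3f1 is not an ancestor of any other common ancestor — it is the merge base.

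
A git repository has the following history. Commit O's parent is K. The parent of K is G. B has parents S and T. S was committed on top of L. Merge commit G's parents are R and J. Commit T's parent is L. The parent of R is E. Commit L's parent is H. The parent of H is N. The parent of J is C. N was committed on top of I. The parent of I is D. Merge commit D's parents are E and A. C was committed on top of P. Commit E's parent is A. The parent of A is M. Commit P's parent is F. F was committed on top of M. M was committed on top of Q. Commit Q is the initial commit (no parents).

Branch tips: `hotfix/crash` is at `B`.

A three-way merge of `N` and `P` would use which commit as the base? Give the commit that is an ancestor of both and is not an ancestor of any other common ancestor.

M

Ancestors of N: {A, D, E, I, M, N, Q}.
Ancestors of P: {F, M, P, Q}.
Common ancestors: {M, Q}.
Among these, M is not an ancestor of any other common ancestor — it is the merge base.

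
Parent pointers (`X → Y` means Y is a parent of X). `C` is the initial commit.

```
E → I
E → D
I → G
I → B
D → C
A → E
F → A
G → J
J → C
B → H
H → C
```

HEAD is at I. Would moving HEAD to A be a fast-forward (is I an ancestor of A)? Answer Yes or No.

Yes

A fast-forward from I to A is possible iff I is an ancestor of A.
Ancestors of A: {A, B, C, D, E, G, H, I, J}.
I is among them, so fast-forward is possible.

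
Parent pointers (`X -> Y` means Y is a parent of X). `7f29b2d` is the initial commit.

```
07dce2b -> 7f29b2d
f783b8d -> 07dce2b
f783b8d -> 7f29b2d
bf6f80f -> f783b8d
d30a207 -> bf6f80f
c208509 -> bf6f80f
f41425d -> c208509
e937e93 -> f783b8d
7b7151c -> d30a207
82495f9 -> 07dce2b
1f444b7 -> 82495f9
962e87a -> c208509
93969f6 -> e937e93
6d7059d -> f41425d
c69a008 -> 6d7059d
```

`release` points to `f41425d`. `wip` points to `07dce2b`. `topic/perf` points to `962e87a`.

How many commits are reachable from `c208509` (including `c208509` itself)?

Walking parent pointers from c208509: reachable set = {07dce2b, 7f29b2d, bf6f80f, c208509, f783b8d}.
That is 5 commits.

5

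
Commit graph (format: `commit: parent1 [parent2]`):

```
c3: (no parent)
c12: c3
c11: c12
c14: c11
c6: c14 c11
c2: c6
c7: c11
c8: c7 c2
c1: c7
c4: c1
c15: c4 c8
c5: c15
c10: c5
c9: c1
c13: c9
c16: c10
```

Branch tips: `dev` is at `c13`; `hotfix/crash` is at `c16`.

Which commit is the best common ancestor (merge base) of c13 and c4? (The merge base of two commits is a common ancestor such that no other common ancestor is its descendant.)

c1

Ancestors of c13: {c1, c11, c12, c13, c3, c7, c9}.
Ancestors of c4: {c1, c11, c12, c3, c4, c7}.
Common ancestors: {c1, c11, c12, c3, c7}.
Among these, c1 is not an ancestor of any other common ancestor — it is the merge base.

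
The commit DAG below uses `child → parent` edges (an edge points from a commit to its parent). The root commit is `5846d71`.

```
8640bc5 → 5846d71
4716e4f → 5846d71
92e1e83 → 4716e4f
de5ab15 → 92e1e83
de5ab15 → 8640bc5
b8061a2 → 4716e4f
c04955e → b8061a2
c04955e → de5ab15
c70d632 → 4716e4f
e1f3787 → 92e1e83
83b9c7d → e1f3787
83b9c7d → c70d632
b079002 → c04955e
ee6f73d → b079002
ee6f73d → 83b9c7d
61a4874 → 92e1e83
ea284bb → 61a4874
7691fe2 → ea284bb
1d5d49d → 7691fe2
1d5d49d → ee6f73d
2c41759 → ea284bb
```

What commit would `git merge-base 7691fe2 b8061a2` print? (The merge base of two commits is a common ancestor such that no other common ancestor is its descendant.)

Ancestors of 7691fe2: {4716e4f, 5846d71, 61a4874, 7691fe2, 92e1e83, ea284bb}.
Ancestors of b8061a2: {4716e4f, 5846d71, b8061a2}.
Common ancestors: {4716e4f, 5846d71}.
Among these, 4716e4f is not an ancestor of any other common ancestor — it is the merge base.

4716e4f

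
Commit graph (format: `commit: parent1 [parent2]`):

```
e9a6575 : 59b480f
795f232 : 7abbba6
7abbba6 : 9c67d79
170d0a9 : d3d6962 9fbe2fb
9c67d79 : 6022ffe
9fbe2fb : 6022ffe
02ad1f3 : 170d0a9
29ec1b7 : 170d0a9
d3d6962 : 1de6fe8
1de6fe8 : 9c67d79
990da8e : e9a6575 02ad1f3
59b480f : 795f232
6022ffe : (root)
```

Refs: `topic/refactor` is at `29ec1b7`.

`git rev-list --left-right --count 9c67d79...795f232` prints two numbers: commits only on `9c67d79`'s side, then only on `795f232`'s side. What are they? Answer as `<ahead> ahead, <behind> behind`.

0 ahead, 2 behind

Reachable from 9c67d79: {6022ffe, 9c67d79}.
Reachable from 795f232: {6022ffe, 795f232, 7abbba6, 9c67d79}.
Only in 9c67d79's history (ahead): {} — 0.
Only in 795f232's history (behind): {795f232, 7abbba6} — 2.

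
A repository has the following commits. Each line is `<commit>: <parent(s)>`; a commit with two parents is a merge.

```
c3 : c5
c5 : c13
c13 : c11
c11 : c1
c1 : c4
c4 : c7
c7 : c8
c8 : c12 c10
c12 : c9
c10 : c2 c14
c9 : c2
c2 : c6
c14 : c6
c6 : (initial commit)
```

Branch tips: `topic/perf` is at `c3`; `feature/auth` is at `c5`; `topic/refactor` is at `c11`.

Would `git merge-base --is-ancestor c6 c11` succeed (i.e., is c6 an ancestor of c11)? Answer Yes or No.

Yes

Ancestors of c11 (commits reachable by following parents): {c1, c10, c11, c12, c14, c2, c4, c6, c7, c8, c9}.
c6 is in that set, so it is an ancestor of c11.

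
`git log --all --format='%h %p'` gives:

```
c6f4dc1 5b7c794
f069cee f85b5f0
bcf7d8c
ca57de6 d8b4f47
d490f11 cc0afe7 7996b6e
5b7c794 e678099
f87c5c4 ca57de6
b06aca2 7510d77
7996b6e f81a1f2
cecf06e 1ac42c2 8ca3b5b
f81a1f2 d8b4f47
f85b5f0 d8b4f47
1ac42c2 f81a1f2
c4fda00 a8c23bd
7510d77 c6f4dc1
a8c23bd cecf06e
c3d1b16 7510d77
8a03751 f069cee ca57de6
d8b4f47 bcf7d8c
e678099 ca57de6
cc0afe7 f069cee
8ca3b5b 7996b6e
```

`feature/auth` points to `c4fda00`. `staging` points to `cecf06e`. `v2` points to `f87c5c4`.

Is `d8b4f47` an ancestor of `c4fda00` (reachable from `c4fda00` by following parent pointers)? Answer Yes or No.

Ancestors of c4fda00 (commits reachable by following parents): {1ac42c2, 7996b6e, 8ca3b5b, a8c23bd, bcf7d8c, c4fda00, cecf06e, d8b4f47, f81a1f2}.
d8b4f47 is in that set, so it is an ancestor of c4fda00.

Yes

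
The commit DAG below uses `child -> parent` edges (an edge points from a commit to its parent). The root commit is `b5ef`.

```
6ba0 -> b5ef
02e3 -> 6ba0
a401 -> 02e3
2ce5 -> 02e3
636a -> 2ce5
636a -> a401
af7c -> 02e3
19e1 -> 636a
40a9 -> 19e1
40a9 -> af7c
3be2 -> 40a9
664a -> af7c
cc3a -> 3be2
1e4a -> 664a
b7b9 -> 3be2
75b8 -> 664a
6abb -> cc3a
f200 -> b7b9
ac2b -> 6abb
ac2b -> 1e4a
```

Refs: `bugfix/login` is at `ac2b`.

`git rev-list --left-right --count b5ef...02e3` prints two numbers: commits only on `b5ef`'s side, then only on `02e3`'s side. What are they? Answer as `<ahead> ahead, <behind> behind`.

0 ahead, 2 behind

Reachable from b5ef: {b5ef}.
Reachable from 02e3: {02e3, 6ba0, b5ef}.
Only in b5ef's history (ahead): {} — 0.
Only in 02e3's history (behind): {02e3, 6ba0} — 2.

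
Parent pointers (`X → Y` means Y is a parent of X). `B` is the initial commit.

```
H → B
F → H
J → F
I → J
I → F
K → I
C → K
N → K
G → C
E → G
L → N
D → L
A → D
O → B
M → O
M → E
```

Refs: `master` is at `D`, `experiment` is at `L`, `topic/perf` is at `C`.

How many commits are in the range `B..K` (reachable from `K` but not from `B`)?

Reachable from K: {B, F, H, I, J, K}.
Reachable from B: {B}.
In K's history but not B's: {F, H, I, J, K} — 5 commits.

5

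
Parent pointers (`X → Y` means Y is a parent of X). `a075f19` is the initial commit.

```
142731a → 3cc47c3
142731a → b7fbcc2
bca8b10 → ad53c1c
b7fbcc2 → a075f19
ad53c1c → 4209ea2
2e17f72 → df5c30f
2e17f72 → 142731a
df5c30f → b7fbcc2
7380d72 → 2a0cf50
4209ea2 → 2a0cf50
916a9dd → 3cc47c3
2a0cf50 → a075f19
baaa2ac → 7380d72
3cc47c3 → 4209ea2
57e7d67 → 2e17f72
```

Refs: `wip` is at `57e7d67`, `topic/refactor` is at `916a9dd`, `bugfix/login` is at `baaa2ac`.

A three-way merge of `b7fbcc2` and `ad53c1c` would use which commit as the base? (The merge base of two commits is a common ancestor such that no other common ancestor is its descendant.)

a075f19

Ancestors of b7fbcc2: {a075f19, b7fbcc2}.
Ancestors of ad53c1c: {2a0cf50, 4209ea2, a075f19, ad53c1c}.
Common ancestors: {a075f19}.
The only common ancestor is a075f19, so it is the merge base.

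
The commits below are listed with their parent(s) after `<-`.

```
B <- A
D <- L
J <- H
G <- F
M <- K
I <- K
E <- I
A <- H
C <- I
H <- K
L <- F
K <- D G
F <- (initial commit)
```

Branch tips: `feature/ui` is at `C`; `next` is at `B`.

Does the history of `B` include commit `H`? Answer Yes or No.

Yes

Ancestors of B (commits reachable by following parents): {A, B, D, F, G, H, K, L}.
H is in that set, so it is an ancestor of B.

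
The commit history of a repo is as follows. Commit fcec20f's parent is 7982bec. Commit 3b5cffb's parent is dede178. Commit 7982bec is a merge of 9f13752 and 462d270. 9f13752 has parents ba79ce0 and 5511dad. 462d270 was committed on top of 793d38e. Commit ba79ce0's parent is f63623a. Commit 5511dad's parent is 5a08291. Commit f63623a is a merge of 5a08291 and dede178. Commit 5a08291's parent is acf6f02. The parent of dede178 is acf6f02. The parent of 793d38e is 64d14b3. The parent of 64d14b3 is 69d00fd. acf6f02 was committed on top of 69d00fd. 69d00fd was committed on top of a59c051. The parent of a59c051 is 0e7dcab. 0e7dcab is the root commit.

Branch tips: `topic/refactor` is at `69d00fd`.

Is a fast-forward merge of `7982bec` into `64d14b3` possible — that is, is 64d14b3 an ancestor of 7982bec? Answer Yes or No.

A fast-forward from 64d14b3 to 7982bec is possible iff 64d14b3 is an ancestor of 7982bec.
Ancestors of 7982bec: {0e7dcab, 462d270, 5511dad, 5a08291, 64d14b3, 69d00fd, 793d38e, 7982bec, 9f13752, a59c051, acf6f02, ba79ce0, dede178, f63623a}.
64d14b3 is among them, so fast-forward is possible.

Yes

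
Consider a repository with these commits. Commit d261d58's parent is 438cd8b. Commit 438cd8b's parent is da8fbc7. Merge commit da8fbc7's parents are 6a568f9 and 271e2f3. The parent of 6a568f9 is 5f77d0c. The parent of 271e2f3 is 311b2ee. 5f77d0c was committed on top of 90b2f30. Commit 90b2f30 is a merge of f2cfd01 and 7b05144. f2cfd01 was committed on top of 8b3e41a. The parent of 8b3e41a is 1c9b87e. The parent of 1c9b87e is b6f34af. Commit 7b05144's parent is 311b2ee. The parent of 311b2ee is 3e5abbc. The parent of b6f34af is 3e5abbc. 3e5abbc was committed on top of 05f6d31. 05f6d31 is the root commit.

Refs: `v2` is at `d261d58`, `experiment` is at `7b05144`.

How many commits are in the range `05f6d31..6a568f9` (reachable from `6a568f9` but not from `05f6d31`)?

Reachable from 6a568f9: {05f6d31, 1c9b87e, 311b2ee, 3e5abbc, 5f77d0c, 6a568f9, 7b05144, 8b3e41a, 90b2f30, b6f34af, f2cfd01}.
Reachable from 05f6d31: {05f6d31}.
In 6a568f9's history but not 05f6d31's: {1c9b87e, 311b2ee, 3e5abbc, 5f77d0c, 6a568f9, 7b05144, 8b3e41a, 90b2f30, b6f34af, f2cfd01} — 10 commits.

10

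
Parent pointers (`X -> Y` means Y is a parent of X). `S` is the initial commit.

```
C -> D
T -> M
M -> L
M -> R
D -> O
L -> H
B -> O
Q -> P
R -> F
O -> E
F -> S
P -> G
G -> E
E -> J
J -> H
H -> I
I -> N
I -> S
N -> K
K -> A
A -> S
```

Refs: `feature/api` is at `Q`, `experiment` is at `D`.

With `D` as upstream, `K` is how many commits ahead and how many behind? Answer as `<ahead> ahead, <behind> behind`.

0 ahead, 7 behind

Reachable from K: {A, K, S}.
Reachable from D: {A, D, E, H, I, J, K, N, O, S}.
Only in K's history (ahead): {} — 0.
Only in D's history (behind): {D, E, H, I, J, N, O} — 7.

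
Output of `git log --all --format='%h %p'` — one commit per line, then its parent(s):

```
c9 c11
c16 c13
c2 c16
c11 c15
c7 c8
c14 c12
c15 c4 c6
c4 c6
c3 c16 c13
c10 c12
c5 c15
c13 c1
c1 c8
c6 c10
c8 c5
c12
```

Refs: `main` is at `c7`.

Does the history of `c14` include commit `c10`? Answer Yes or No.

No

Ancestors of c14: {c12, c14}.
c10 is not in that set, so it is not an ancestor of c14.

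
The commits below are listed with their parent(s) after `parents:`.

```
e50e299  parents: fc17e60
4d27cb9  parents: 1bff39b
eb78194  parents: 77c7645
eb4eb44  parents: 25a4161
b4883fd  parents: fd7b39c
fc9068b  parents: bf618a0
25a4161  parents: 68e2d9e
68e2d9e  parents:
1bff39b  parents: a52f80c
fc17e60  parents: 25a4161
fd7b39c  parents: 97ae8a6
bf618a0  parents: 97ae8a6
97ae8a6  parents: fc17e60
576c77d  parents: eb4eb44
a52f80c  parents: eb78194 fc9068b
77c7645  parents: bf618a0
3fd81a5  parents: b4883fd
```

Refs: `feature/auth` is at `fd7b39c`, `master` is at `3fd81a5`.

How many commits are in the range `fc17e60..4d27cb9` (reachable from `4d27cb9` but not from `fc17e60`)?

Reachable from 4d27cb9: {1bff39b, 25a4161, 4d27cb9, 68e2d9e, 77c7645, 97ae8a6, a52f80c, bf618a0, eb78194, fc17e60, fc9068b}.
Reachable from fc17e60: {25a4161, 68e2d9e, fc17e60}.
In 4d27cb9's history but not fc17e60's: {1bff39b, 4d27cb9, 77c7645, 97ae8a6, a52f80c, bf618a0, eb78194, fc9068b} — 8 commits.

8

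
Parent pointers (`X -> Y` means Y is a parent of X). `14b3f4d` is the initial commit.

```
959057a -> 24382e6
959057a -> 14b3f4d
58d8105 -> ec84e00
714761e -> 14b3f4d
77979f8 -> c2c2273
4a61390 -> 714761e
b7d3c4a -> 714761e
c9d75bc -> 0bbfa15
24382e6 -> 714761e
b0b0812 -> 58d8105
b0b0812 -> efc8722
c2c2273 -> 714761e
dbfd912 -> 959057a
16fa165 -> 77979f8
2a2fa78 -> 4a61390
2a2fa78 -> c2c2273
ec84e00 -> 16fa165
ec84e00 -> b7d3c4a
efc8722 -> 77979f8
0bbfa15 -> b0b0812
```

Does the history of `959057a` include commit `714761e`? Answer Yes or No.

Yes

Ancestors of 959057a (commits reachable by following parents): {14b3f4d, 24382e6, 714761e, 959057a}.
714761e is in that set, so it is an ancestor of 959057a.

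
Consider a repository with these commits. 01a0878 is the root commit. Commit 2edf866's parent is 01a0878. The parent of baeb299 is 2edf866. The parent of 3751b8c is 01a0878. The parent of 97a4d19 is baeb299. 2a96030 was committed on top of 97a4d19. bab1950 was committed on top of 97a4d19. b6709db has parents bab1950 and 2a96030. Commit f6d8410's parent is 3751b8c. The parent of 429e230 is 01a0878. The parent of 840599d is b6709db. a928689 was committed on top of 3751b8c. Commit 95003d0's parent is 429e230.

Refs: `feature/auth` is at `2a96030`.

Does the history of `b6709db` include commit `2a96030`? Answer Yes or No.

Yes

Ancestors of b6709db (commits reachable by following parents): {01a0878, 2a96030, 2edf866, 97a4d19, b6709db, bab1950, baeb299}.
2a96030 is in that set, so it is an ancestor of b6709db.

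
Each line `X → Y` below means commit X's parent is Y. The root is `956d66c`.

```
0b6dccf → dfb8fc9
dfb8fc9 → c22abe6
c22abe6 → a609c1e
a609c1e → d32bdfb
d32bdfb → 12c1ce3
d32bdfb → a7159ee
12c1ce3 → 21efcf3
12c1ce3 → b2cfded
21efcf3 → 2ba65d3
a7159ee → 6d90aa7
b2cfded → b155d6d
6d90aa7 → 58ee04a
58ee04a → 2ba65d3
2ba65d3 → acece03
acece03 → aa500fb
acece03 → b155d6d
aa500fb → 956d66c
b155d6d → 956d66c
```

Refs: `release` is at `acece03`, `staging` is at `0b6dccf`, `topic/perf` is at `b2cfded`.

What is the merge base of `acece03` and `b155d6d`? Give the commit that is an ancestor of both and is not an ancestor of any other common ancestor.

b155d6d

Ancestors of acece03: {956d66c, aa500fb, acece03, b155d6d}.
Ancestors of b155d6d: {956d66c, b155d6d}.
Common ancestors: {956d66c, b155d6d}.
Among these, b155d6d is not an ancestor of any other common ancestor — it is the merge base.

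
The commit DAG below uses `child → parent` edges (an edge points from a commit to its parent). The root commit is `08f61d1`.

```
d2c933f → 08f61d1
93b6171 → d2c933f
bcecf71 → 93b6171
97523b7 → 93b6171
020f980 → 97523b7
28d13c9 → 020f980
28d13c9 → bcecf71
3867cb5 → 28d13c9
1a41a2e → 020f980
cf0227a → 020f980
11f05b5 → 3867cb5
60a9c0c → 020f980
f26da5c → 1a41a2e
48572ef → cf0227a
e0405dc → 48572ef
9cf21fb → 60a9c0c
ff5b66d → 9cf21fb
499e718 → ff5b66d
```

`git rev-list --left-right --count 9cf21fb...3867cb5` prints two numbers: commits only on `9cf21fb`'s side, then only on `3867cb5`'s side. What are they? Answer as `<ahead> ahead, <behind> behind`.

2 ahead, 3 behind

Reachable from 9cf21fb: {020f980, 08f61d1, 60a9c0c, 93b6171, 97523b7, 9cf21fb, d2c933f}.
Reachable from 3867cb5: {020f980, 08f61d1, 28d13c9, 3867cb5, 93b6171, 97523b7, bcecf71, d2c933f}.
Only in 9cf21fb's history (ahead): {60a9c0c, 9cf21fb} — 2.
Only in 3867cb5's history (behind): {28d13c9, 3867cb5, bcecf71} — 3.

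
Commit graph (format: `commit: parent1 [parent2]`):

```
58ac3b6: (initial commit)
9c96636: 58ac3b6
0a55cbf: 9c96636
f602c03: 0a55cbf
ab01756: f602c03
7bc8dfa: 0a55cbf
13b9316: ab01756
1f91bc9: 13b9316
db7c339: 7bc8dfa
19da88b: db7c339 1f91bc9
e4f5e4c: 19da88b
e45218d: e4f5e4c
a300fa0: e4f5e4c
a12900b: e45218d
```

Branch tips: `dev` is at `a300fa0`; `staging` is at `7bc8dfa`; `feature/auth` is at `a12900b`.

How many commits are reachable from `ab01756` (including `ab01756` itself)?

Walking parent pointers from ab01756: reachable set = {0a55cbf, 58ac3b6, 9c96636, ab01756, f602c03}.
That is 5 commits.

5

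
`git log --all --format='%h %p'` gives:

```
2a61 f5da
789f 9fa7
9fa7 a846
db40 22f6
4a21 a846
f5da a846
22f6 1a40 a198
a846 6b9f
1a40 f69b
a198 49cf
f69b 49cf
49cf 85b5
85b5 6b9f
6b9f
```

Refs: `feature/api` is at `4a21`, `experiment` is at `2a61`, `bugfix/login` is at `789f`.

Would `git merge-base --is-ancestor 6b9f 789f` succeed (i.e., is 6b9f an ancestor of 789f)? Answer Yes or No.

Ancestors of 789f (commits reachable by following parents): {6b9f, 789f, 9fa7, a846}.
6b9f is in that set, so it is an ancestor of 789f.

Yes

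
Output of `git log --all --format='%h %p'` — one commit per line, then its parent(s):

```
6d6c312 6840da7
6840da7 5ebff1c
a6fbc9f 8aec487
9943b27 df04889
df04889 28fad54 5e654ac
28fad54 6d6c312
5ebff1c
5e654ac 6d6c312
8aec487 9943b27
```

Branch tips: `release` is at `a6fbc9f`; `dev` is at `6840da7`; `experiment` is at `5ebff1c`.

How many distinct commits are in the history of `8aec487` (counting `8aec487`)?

8

Walking parent pointers from 8aec487: reachable set = {28fad54, 5e654ac, 5ebff1c, 6840da7, 6d6c312, 8aec487, 9943b27, df04889}.
That is 8 commits.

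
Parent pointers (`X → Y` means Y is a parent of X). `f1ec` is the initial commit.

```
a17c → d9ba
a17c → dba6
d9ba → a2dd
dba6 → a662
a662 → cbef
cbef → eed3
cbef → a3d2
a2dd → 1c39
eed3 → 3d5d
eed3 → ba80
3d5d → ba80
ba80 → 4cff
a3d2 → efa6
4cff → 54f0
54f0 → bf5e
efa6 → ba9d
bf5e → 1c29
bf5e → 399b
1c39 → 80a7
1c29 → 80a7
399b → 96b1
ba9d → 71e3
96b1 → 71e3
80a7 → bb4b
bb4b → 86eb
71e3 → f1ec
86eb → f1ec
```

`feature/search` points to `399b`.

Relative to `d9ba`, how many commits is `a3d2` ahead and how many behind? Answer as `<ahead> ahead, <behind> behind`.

Reachable from a3d2: {71e3, a3d2, ba9d, efa6, f1ec}.
Reachable from d9ba: {1c39, 80a7, 86eb, a2dd, bb4b, d9ba, f1ec}.
Only in a3d2's history (ahead): {71e3, a3d2, ba9d, efa6} — 4.
Only in d9ba's history (behind): {1c39, 80a7, 86eb, a2dd, bb4b, d9ba} — 6.

4 ahead, 6 behind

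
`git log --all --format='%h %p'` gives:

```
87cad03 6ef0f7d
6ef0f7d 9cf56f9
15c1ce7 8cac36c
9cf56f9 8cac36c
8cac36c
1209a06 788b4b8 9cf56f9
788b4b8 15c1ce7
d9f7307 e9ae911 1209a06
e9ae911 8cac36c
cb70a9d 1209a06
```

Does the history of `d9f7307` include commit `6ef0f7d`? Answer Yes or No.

Ancestors of d9f7307: {1209a06, 15c1ce7, 788b4b8, 8cac36c, 9cf56f9, d9f7307, e9ae911}.
6ef0f7d is not in that set, so it is not an ancestor of d9f7307.

No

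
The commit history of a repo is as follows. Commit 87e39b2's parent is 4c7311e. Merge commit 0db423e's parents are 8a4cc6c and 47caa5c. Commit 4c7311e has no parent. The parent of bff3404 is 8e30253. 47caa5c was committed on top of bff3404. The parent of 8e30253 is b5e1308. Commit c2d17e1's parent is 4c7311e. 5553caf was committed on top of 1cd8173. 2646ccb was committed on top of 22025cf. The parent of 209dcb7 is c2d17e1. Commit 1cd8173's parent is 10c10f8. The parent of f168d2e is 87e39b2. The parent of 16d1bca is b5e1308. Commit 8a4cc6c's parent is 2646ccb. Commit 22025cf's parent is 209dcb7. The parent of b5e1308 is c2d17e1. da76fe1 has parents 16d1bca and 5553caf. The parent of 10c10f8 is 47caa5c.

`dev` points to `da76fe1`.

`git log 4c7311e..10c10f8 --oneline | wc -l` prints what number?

6

Reachable from 10c10f8: {10c10f8, 47caa5c, 4c7311e, 8e30253, b5e1308, bff3404, c2d17e1}.
Reachable from 4c7311e: {4c7311e}.
In 10c10f8's history but not 4c7311e's: {10c10f8, 47caa5c, 8e30253, b5e1308, bff3404, c2d17e1} — 6 commits.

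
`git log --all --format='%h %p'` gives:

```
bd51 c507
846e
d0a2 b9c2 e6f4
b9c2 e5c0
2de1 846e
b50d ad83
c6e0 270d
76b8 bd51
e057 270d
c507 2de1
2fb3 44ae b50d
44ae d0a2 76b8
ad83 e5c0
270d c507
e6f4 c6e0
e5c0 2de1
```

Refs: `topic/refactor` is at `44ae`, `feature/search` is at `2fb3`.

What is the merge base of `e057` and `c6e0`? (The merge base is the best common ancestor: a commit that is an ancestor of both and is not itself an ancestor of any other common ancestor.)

Ancestors of e057: {270d, 2de1, 846e, c507, e057}.
Ancestors of c6e0: {270d, 2de1, 846e, c507, c6e0}.
Common ancestors: {270d, 2de1, 846e, c507}.
Among these, 270d is not an ancestor of any other common ancestor — it is the merge base.

270d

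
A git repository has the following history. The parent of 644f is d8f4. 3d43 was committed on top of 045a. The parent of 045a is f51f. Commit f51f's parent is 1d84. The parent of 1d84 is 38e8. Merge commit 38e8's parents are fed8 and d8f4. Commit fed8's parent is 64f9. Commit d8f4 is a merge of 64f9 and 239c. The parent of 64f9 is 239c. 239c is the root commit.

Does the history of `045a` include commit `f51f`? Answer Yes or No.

Yes

Ancestors of 045a (commits reachable by following parents): {045a, 1d84, 239c, 38e8, 64f9, d8f4, f51f, fed8}.
f51f is in that set, so it is an ancestor of 045a.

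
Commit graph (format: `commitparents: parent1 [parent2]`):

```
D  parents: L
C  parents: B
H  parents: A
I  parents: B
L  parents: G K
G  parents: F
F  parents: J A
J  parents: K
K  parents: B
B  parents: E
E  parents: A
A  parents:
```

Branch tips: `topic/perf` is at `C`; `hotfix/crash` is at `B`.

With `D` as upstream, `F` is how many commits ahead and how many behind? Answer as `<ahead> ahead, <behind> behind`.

Reachable from F: {A, B, E, F, J, K}.
Reachable from D: {A, B, D, E, F, G, J, K, L}.
Only in F's history (ahead): {} — 0.
Only in D's history (behind): {D, G, L} — 3.

0 ahead, 3 behind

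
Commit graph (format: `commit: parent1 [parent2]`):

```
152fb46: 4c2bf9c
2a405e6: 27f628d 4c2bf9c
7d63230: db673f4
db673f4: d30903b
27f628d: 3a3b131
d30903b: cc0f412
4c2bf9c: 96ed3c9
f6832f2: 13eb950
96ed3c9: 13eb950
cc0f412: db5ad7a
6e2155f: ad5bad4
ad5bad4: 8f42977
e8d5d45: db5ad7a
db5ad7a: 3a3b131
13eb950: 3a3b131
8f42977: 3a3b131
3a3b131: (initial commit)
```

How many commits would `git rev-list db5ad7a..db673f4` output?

3

Reachable from db673f4: {3a3b131, cc0f412, d30903b, db5ad7a, db673f4}.
Reachable from db5ad7a: {3a3b131, db5ad7a}.
In db673f4's history but not db5ad7a's: {cc0f412, d30903b, db673f4} — 3 commits.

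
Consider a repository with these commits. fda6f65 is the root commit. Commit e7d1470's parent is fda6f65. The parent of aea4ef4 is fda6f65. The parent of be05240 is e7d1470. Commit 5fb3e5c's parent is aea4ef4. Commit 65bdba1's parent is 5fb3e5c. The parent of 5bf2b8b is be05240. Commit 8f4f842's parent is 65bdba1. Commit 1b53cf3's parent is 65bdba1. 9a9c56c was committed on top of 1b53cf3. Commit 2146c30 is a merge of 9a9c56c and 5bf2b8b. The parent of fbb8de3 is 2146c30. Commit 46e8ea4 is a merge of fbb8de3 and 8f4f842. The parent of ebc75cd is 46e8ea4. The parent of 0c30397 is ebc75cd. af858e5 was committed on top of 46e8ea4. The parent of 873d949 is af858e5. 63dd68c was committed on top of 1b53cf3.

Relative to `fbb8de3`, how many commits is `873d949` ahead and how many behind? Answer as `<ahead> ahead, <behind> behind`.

Reachable from 873d949: {1b53cf3, 2146c30, 46e8ea4, 5bf2b8b, 5fb3e5c, 65bdba1, 873d949, 8f4f842, 9a9c56c, aea4ef4, af858e5, be05240, e7d1470, fbb8de3, fda6f65}.
Reachable from fbb8de3: {1b53cf3, 2146c30, 5bf2b8b, 5fb3e5c, 65bdba1, 9a9c56c, aea4ef4, be05240, e7d1470, fbb8de3, fda6f65}.
Only in 873d949's history (ahead): {46e8ea4, 873d949, 8f4f842, af858e5} — 4.
Only in fbb8de3's history (behind): {} — 0.

4 ahead, 0 behind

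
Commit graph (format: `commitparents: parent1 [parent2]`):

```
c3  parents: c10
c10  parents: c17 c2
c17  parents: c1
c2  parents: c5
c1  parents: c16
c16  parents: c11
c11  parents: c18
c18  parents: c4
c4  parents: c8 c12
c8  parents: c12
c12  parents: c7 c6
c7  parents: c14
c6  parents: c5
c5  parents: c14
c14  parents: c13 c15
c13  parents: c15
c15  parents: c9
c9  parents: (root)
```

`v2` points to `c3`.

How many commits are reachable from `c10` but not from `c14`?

Reachable from c10: {c1, c10, c11, c12, c13, c14, c15, c16, c17, c18, c2, c4, c5, c6, c7, c8, c9}.
Reachable from c14: {c13, c14, c15, c9}.
In c10's history but not c14's: {c1, c10, c11, c12, c16, c17, c18, c2, c4, c5, c6, c7, c8} — 13 commits.

13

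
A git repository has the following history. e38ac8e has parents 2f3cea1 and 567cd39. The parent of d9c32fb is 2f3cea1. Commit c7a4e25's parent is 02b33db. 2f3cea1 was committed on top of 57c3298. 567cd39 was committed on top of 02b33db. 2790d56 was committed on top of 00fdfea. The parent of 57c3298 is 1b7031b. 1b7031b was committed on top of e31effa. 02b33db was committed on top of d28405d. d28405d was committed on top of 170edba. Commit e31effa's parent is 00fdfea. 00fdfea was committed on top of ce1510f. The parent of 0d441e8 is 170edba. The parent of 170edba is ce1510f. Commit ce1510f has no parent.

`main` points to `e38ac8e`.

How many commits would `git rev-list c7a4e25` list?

5

Walking parent pointers from c7a4e25: reachable set = {02b33db, 170edba, c7a4e25, ce1510f, d28405d}.
That is 5 commits.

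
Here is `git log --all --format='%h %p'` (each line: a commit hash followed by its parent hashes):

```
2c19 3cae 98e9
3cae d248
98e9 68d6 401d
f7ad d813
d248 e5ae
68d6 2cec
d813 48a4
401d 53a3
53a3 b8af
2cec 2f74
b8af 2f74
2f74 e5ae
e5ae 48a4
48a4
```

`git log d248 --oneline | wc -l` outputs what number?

3

Walking parent pointers from d248: reachable set = {48a4, d248, e5ae}.
That is 3 commits.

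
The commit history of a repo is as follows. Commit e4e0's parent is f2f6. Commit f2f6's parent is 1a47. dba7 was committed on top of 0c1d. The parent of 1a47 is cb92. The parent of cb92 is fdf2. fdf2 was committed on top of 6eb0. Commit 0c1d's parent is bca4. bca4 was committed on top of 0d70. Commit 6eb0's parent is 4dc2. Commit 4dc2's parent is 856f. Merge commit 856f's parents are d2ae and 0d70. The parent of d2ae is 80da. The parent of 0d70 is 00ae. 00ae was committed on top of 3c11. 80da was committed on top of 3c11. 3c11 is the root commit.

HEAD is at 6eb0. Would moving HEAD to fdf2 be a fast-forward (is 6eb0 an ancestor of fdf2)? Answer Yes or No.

Yes

A fast-forward from 6eb0 to fdf2 is possible iff 6eb0 is an ancestor of fdf2.
Ancestors of fdf2: {00ae, 0d70, 3c11, 4dc2, 6eb0, 80da, 856f, d2ae, fdf2}.
6eb0 is among them, so fast-forward is possible.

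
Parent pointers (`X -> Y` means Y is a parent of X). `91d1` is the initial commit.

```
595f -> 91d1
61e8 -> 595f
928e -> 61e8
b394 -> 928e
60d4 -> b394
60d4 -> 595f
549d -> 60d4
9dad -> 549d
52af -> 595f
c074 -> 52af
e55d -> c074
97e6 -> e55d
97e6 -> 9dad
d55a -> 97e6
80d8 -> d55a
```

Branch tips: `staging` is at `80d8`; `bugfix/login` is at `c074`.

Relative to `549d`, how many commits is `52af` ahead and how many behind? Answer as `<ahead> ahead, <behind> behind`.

1 ahead, 5 behind

Reachable from 52af: {52af, 595f, 91d1}.
Reachable from 549d: {549d, 595f, 60d4, 61e8, 91d1, 928e, b394}.
Only in 52af's history (ahead): {52af} — 1.
Only in 549d's history (behind): {549d, 60d4, 61e8, 928e, b394} — 5.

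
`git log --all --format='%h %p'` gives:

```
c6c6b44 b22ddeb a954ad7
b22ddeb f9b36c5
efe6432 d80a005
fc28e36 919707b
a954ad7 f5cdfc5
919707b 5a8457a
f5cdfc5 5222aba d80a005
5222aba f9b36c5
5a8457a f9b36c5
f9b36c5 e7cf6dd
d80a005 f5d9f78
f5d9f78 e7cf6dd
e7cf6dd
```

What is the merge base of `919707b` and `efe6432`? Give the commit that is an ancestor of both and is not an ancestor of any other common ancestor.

Ancestors of 919707b: {5a8457a, 919707b, e7cf6dd, f9b36c5}.
Ancestors of efe6432: {d80a005, e7cf6dd, efe6432, f5d9f78}.
Common ancestors: {e7cf6dd}.
The only common ancestor is e7cf6dd, so it is the merge base.

e7cf6dd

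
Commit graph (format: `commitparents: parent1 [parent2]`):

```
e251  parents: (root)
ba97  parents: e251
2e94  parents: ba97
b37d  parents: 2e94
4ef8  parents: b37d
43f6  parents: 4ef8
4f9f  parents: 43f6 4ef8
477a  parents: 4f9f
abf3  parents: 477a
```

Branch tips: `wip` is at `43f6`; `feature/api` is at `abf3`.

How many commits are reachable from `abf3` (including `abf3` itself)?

9

Walking parent pointers from abf3: reachable set = {2e94, 43f6, 477a, 4ef8, 4f9f, abf3, b37d, ba97, e251}.
That is 9 commits.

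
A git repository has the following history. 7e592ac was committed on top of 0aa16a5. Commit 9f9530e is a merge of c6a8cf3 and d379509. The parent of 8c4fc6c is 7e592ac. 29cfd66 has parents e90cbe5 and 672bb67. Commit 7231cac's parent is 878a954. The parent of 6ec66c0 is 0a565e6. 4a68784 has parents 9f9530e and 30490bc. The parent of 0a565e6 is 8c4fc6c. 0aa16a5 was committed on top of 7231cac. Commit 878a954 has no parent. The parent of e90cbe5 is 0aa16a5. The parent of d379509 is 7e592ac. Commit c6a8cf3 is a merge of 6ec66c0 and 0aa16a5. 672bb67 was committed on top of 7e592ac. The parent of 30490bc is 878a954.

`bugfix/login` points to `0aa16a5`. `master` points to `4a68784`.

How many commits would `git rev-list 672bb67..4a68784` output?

Reachable from 4a68784: {0a565e6, 0aa16a5, 30490bc, 4a68784, 6ec66c0, 7231cac, 7e592ac, 878a954, 8c4fc6c, 9f9530e, c6a8cf3, d379509}.
Reachable from 672bb67: {0aa16a5, 672bb67, 7231cac, 7e592ac, 878a954}.
In 4a68784's history but not 672bb67's: {0a565e6, 30490bc, 4a68784, 6ec66c0, 8c4fc6c, 9f9530e, c6a8cf3, d379509} — 8 commits.

8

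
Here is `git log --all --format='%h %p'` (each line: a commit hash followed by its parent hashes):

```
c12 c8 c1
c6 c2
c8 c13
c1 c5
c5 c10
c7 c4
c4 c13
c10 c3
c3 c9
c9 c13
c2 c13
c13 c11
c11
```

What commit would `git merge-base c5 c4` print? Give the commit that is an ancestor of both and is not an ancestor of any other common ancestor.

Ancestors of c5: {c10, c11, c13, c3, c5, c9}.
Ancestors of c4: {c11, c13, c4}.
Common ancestors: {c11, c13}.
Among these, c13 is not an ancestor of any other common ancestor — it is the merge base.

c13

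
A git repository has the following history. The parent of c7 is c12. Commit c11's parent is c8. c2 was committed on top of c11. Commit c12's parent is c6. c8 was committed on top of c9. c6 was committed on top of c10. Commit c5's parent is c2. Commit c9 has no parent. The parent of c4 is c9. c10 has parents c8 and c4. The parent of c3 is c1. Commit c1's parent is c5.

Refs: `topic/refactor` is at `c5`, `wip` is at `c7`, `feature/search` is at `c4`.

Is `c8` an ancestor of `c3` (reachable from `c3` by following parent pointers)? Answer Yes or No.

Yes

Ancestors of c3 (commits reachable by following parents): {c1, c11, c2, c3, c5, c8, c9}.
c8 is in that set, so it is an ancestor of c3.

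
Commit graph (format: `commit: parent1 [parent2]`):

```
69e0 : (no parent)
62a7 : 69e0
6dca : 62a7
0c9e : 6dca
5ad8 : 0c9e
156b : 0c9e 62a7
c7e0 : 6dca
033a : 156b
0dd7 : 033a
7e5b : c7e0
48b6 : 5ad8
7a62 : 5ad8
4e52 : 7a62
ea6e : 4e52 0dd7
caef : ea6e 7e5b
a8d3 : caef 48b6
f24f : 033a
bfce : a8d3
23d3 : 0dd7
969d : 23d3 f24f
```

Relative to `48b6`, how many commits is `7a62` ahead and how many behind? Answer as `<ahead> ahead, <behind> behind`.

Reachable from 7a62: {0c9e, 5ad8, 62a7, 69e0, 6dca, 7a62}.
Reachable from 48b6: {0c9e, 48b6, 5ad8, 62a7, 69e0, 6dca}.
Only in 7a62's history (ahead): {7a62} — 1.
Only in 48b6's history (behind): {48b6} — 1.

1 ahead, 1 behind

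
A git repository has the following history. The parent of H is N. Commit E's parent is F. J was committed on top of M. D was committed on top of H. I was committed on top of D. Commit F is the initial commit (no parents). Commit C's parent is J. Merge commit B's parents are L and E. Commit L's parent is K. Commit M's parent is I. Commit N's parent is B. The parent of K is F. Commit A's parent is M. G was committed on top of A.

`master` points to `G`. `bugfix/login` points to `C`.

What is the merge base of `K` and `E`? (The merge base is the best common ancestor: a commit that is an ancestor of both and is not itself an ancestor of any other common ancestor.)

F

Ancestors of K: {F, K}.
Ancestors of E: {E, F}.
Common ancestors: {F}.
The only common ancestor is F, so it is the merge base.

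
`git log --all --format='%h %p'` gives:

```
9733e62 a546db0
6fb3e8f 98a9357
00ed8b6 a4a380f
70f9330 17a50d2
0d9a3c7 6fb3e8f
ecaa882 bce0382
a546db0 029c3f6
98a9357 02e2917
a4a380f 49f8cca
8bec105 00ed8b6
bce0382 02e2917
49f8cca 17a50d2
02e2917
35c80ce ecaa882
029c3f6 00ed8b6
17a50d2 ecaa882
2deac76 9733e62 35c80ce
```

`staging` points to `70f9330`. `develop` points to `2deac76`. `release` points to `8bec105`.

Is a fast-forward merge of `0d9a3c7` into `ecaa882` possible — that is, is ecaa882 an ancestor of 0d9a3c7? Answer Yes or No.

No

A fast-forward from ecaa882 to 0d9a3c7 is possible iff ecaa882 is an ancestor of 0d9a3c7.
Ancestors of 0d9a3c7: {02e2917, 0d9a3c7, 6fb3e8f, 98a9357}.
ecaa882 is not among them, so fast-forward is not possible.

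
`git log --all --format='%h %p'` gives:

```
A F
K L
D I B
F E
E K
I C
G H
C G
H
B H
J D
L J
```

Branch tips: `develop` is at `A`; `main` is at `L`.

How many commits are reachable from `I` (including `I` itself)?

4

Walking parent pointers from I: reachable set = {C, G, H, I}.
That is 4 commits.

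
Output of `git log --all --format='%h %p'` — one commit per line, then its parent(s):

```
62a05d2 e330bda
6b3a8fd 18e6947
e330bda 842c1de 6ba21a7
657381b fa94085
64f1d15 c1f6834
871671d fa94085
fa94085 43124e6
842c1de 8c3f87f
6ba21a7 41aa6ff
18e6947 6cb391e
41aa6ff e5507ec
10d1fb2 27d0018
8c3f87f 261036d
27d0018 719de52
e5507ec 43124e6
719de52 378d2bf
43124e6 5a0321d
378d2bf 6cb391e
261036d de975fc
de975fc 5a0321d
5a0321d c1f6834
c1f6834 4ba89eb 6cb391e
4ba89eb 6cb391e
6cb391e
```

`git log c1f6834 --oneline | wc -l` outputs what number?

Walking parent pointers from c1f6834: reachable set = {4ba89eb, 6cb391e, c1f6834}.
That is 3 commits.

3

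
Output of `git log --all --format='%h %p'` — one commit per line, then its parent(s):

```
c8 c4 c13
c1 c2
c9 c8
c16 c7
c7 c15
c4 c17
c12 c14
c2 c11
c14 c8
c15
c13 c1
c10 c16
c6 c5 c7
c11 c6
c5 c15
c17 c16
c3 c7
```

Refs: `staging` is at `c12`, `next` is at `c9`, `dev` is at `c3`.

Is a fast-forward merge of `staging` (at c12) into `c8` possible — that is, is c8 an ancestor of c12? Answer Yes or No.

Yes

A fast-forward from c8 to c12 is possible iff c8 is an ancestor of c12.
Ancestors of c12: {c1, c11, c12, c13, c14, c15, c16, c17, c2, c4, c5, c6, c7, c8}.
c8 is among them, so fast-forward is possible.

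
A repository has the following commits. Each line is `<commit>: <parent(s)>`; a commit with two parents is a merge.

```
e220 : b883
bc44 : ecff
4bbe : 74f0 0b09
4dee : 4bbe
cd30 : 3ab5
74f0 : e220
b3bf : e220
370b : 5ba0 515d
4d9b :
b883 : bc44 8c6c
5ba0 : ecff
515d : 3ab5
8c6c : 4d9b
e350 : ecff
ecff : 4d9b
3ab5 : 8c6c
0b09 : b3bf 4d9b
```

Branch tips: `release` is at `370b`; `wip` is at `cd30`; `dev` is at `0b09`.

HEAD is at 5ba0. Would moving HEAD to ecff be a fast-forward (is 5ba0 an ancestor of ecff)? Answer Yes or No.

A fast-forward from 5ba0 to ecff is possible iff 5ba0 is an ancestor of ecff.
Ancestors of ecff: {4d9b, ecff}.
5ba0 is not among them, so fast-forward is not possible.

No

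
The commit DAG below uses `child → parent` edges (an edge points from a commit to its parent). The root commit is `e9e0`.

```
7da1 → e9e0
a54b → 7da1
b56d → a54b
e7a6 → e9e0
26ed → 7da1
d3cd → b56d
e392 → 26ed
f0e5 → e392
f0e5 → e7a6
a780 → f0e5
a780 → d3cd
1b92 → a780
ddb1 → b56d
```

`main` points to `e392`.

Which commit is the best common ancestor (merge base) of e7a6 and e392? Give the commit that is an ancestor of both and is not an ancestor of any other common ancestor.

Ancestors of e7a6: {e7a6, e9e0}.
Ancestors of e392: {26ed, 7da1, e392, e9e0}.
Common ancestors: {e9e0}.
The only common ancestor is e9e0, so it is the merge base.

e9e0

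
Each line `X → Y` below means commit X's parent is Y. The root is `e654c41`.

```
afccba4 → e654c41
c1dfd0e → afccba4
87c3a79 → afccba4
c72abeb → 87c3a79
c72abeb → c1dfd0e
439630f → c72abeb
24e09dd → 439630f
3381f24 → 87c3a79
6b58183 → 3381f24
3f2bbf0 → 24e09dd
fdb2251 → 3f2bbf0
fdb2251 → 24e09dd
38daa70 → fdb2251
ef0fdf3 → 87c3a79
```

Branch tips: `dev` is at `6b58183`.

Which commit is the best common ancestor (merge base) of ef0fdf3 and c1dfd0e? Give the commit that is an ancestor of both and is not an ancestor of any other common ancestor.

afccba4

Ancestors of ef0fdf3: {87c3a79, afccba4, e654c41, ef0fdf3}.
Ancestors of c1dfd0e: {afccba4, c1dfd0e, e654c41}.
Common ancestors: {afccba4, e654c41}.
Among these, afccba4 is not an ancestor of any other common ancestor — it is the merge base.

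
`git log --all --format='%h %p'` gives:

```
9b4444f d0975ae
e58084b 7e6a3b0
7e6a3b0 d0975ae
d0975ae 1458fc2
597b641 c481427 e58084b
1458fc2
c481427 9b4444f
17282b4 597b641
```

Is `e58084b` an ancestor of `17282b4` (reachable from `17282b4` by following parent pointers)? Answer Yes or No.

Yes

Ancestors of 17282b4 (commits reachable by following parents): {1458fc2, 17282b4, 597b641, 7e6a3b0, 9b4444f, c481427, d0975ae, e58084b}.
e58084b is in that set, so it is an ancestor of 17282b4.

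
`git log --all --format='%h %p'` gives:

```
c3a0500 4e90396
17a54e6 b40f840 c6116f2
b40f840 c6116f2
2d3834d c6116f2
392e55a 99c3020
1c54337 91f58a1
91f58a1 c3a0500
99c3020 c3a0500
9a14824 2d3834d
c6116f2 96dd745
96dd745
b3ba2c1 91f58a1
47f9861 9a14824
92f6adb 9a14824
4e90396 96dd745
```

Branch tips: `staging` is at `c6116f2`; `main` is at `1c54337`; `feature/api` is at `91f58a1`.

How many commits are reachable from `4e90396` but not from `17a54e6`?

1

Reachable from 4e90396: {4e90396, 96dd745}.
Reachable from 17a54e6: {17a54e6, 96dd745, b40f840, c6116f2}.
In 4e90396's history but not 17a54e6's: {4e90396} — 1 commit.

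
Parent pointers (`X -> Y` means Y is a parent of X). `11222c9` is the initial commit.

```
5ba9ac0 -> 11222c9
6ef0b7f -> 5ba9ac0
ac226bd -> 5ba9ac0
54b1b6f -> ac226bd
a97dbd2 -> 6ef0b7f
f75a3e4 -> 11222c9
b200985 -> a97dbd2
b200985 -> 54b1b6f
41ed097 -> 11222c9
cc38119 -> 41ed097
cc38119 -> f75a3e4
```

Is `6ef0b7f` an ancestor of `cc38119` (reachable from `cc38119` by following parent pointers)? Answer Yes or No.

No

Ancestors of cc38119: {11222c9, 41ed097, cc38119, f75a3e4}.
6ef0b7f is not in that set, so it is not an ancestor of cc38119.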